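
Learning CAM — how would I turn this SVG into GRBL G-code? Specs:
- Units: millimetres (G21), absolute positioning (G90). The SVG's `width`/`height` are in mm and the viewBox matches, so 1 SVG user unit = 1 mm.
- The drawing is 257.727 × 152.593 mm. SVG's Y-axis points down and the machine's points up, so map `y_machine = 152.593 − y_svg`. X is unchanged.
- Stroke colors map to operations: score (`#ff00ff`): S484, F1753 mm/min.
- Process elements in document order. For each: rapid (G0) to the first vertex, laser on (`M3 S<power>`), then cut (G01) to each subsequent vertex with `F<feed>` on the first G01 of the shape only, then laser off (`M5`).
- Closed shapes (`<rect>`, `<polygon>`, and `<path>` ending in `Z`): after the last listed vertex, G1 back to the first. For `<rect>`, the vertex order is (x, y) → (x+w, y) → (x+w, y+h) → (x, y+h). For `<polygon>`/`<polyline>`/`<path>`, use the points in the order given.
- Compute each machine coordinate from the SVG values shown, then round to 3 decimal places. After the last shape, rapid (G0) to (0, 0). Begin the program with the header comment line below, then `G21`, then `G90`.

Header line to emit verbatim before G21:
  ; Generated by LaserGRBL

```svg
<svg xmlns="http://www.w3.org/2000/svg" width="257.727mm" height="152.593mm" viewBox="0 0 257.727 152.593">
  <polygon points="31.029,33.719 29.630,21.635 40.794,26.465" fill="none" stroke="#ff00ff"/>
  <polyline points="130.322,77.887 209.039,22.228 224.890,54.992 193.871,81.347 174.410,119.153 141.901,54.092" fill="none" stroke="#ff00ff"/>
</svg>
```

; Generated by LaserGRBL
G21
G90
G0 X31.029 Y118.874
M3 S484
G01 X29.630 Y130.958 F1753
G01 X40.794 Y126.128
G01 X31.029 Y118.874
M5
G0 X130.322 Y74.706
M3 S484
G01 X209.039 Y130.365 F1753
G01 X224.890 Y97.601
G01 X193.871 Y71.246
G01 X174.410 Y33.440
G01 X141.901 Y98.501
M5
G0 X0.000 Y0.000

1 u = 1 mm; y_m = 152.593 − y.

[1] `<polygon>` regular polygon, #ff00ff→score S484 F1753: (31.029,118.874) → (29.630,130.958) → (40.794,126.128) → (31.029,118.874) (closed)

[2] `<polyline>` open polyline, #ff00ff→score S484 F1753: (130.322,74.706) → (209.039,130.365) → (224.890,97.601) → (193.871,71.246) → (174.410,33.440) → (141.901,98.501)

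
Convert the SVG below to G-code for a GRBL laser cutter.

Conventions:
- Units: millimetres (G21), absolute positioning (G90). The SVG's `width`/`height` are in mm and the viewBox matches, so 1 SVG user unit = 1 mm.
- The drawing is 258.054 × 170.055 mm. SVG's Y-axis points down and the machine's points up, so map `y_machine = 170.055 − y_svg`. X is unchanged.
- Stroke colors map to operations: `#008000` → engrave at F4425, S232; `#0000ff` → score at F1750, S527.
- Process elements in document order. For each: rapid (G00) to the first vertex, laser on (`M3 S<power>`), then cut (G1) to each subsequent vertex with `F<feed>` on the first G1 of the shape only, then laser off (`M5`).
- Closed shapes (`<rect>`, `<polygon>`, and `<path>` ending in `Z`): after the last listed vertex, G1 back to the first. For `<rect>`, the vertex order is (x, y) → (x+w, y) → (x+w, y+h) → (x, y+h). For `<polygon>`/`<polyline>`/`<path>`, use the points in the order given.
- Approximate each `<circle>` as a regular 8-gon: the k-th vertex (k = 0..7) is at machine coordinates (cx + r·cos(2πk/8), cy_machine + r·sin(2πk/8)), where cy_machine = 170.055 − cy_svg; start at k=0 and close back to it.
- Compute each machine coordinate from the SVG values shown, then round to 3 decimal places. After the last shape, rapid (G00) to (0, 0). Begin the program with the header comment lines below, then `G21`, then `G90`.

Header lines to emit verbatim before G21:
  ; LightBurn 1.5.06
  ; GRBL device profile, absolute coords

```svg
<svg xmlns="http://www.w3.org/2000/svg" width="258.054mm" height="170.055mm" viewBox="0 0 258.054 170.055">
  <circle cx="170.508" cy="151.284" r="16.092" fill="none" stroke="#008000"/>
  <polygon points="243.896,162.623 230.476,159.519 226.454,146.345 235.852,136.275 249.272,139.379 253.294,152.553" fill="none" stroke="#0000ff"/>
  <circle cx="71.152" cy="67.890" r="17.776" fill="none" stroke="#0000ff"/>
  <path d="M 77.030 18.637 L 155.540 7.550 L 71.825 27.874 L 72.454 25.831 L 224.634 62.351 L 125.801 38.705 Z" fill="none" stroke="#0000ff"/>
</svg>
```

1 u = 1 mm; y_m = 170.055 − y.

[1] `<circle>` circle, #008000→engrave S232 F4425: (186.600,18.771) → (181.887,30.150) → (170.508,34.863) → (159.129,30.150) → (154.416,18.771) → (159.129,7.392) → (170.508,2.679) → (181.887,7.392) → (186.600,18.771) (closed)

[2] `<polygon>` regular polygon, #0000ff→score S527 F1750: (243.896,7.432) → (230.476,10.536) → (226.454,23.710) → (235.852,33.780) → (249.272,30.676) → (253.294,17.502) → (243.896,7.432) (closed)

[3] `<circle>` circle, #0000ff→score S527 F1750: (88.928,102.165) → (83.722,114.735) → (71.152,119.941) → (58.582,114.735) → (53.376,102.165) → (58.582,89.595) → (71.152,84.389) → (83.722,89.595) → (88.928,102.165) (closed)

[4] `<path>` closed polygon, #0000ff→score S527 F1750: (77.030,151.418) → (155.540,162.505) → (71.825,142.181) → (72.454,144.224) → (224.634,107.704) → (125.801,131.350) → (77.030,151.418) (closed)

; LightBurn 1.5.06
; GRBL device profile, absolute coords
G21
G90
G00 X186.600 Y18.771
M3 S232
G1 X181.887 Y30.150 F4425
G1 X170.508 Y34.863
G1 X159.129 Y30.150
G1 X154.416 Y18.771
G1 X159.129 Y7.392
G1 X170.508 Y2.679
G1 X181.887 Y7.392
G1 X186.600 Y18.771
M5
G00 X243.896 Y7.432
M3 S527
G1 X230.476 Y10.536 F1750
G1 X226.454 Y23.710
G1 X235.852 Y33.780
G1 X249.272 Y30.676
G1 X253.294 Y17.502
G1 X243.896 Y7.432
M5
G00 X88.928 Y102.165
M3 S527
G1 X83.722 Y114.735 F1750
G1 X71.152 Y119.941
G1 X58.582 Y114.735
G1 X53.376 Y102.165
G1 X58.582 Y89.595
G1 X71.152 Y84.389
G1 X83.722 Y89.595
G1 X88.928 Y102.165
M5
G00 X77.030 Y151.418
M3 S527
G1 X155.540 Y162.505 F1750
G1 X71.825 Y142.181
G1 X72.454 Y144.224
G1 X224.634 Y107.704
G1 X125.801 Y131.350
G1 X77.030 Y151.418
M5
G00 X0.000 Y0.000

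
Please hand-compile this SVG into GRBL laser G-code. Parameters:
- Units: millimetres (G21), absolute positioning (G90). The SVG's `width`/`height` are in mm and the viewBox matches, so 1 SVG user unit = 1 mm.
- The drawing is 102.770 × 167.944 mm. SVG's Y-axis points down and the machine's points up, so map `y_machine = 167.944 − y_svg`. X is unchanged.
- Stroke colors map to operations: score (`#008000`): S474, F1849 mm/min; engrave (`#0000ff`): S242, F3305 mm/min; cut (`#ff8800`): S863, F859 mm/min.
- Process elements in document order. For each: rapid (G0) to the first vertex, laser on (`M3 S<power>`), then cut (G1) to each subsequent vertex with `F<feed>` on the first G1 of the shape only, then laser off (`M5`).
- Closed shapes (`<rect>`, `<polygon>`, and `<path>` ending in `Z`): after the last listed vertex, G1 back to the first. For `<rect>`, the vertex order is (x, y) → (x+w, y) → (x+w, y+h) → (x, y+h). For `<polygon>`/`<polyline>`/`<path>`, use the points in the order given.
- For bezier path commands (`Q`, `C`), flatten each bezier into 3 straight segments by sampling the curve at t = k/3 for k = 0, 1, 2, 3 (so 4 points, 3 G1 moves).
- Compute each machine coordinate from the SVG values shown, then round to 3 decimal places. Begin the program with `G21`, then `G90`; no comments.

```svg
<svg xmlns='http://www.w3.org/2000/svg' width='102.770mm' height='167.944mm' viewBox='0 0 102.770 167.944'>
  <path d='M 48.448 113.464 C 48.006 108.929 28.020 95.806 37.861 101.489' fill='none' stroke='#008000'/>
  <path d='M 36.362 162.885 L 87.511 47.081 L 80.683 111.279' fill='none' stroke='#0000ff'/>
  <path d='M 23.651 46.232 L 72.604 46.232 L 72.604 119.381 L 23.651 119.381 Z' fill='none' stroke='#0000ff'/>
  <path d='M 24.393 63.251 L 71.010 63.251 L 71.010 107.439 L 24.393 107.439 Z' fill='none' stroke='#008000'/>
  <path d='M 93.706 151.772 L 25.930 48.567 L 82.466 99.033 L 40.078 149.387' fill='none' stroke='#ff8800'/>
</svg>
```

viewBox `0 0 102.770 167.944` with mm width/height → 1 unit = 1 mm. Flip: y_m = 167.944 − y_svg.

**Shape 1** — `<path>` cubic bezier, stroke `#008000` → score (S474, F1849). Control points (SVG): P0=(48.448,113.464), P1=(48.006,108.929), P2=(28.020,95.806), P3=(37.861,101.489); sampled at t=k/3. Machine vertices: (48.448,54.480) → (43.320,60.863) → (36.134,66.884) → (37.861,66.455). Open path.

**Shape 2** — `<path>` open polyline, stroke `#0000ff` → engrave (S242, F3305). Machine vertices: (36.362,5.059) → (87.511,120.863) → (80.683,56.665). Open path.

**Shape 3** — `<path>` rectangle, stroke `#0000ff` → engrave (S242, F3305). Machine vertices: (23.651,121.712) → (72.604,121.712) → (72.604,48.563) → (23.651,48.563) → (23.651,121.712). Closed: final G1 returns to the first vertex.

**Shape 4** — `<path>` rectangle, stroke `#008000` → score (S474, F1849). Machine vertices: (24.393,104.693) → (71.010,104.693) → (71.010,60.505) → (24.393,60.505) → (24.393,104.693). Closed: final G1 returns to the first vertex.

**Shape 5** — `<path>` open polyline, stroke `#ff8800` → cut (S863, F859). Machine vertices: (93.706,16.172) → (25.930,119.377) → (82.466,68.911) → (40.078,18.557). Open path.

G21
G90
G0 X48.448 Y54.480
M3 S474
G1 X43.320 Y60.863 F1849
G1 X36.134 Y66.884
G1 X37.861 Y66.455
M5
G0 X36.362 Y5.059
M3 S242
G1 X87.511 Y120.863 F3305
G1 X80.683 Y56.665
M5
G0 X23.651 Y121.712
M3 S242
G1 X72.604 Y121.712 F3305
G1 X72.604 Y48.563
G1 X23.651 Y48.563
G1 X23.651 Y121.712
M5
G0 X24.393 Y104.693
M3 S474
G1 X71.010 Y104.693 F1849
G1 X71.010 Y60.505
G1 X24.393 Y60.505
G1 X24.393 Y104.693
M5
G0 X93.706 Y16.172
M3 S863
G1 X25.930 Y119.377 F859
G1 X82.466 Y68.911
G1 X40.078 Y18.557
M5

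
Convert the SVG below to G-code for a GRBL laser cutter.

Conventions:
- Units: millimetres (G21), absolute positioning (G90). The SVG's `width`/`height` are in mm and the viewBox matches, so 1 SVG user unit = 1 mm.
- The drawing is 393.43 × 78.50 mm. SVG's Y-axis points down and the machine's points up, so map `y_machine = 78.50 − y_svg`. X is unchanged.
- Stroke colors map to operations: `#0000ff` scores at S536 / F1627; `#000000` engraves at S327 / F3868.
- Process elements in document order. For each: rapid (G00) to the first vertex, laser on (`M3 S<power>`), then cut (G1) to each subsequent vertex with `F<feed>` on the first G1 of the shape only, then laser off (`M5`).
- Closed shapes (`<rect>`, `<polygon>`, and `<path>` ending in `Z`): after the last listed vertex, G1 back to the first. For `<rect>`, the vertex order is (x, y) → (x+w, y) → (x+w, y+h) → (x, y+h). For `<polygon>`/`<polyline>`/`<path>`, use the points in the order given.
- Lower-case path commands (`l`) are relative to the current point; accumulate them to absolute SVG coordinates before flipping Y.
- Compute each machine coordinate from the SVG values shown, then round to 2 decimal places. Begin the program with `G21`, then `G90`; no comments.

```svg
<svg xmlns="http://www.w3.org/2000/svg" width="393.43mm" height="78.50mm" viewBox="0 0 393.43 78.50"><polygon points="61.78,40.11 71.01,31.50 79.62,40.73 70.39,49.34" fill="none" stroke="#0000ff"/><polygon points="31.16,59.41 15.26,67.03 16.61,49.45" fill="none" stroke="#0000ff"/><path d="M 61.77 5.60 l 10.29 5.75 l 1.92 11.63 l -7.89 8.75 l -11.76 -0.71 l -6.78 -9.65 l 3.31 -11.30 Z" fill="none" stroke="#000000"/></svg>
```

1 u = 1 mm; y_m = 78.50 − y.

[1] `<polygon>` regular polygon, #0000ff→score S536 F1627: (61.78,38.39) → (71.01,47.00) → (79.62,37.77) → (70.39,29.16) → (61.78,38.39) (closed)

[2] `<polygon>` regular polygon, #0000ff→score S536 F1627: (31.16,19.09) → (15.26,11.47) → (16.61,29.05) → (31.16,19.09) (closed)

[3] `<path>` regular polygon, #000000→engrave S327 F3868: (61.77,72.90) → (72.06,67.15) → (73.98,55.52) → (66.09,46.77) → (54.33,47.48) → (47.55,57.13) → (50.86,68.43) → (61.77,72.90) (closed)

G21
G90
G00 X61.78 Y38.39
M3 S536
G1 X71.01 Y47.00 F1627
G1 X79.62 Y37.77
G1 X70.39 Y29.16
G1 X61.78 Y38.39
M5
G00 X31.16 Y19.09
M3 S536
G1 X15.26 Y11.47 F1627
G1 X16.61 Y29.05
G1 X31.16 Y19.09
M5
G00 X61.77 Y72.90
M3 S327
G1 X72.06 Y67.15 F3868
G1 X73.98 Y55.52
G1 X66.09 Y46.77
G1 X54.33 Y47.48
G1 X47.55 Y57.13
G1 X50.86 Y68.43
G1 X61.77 Y72.90
M5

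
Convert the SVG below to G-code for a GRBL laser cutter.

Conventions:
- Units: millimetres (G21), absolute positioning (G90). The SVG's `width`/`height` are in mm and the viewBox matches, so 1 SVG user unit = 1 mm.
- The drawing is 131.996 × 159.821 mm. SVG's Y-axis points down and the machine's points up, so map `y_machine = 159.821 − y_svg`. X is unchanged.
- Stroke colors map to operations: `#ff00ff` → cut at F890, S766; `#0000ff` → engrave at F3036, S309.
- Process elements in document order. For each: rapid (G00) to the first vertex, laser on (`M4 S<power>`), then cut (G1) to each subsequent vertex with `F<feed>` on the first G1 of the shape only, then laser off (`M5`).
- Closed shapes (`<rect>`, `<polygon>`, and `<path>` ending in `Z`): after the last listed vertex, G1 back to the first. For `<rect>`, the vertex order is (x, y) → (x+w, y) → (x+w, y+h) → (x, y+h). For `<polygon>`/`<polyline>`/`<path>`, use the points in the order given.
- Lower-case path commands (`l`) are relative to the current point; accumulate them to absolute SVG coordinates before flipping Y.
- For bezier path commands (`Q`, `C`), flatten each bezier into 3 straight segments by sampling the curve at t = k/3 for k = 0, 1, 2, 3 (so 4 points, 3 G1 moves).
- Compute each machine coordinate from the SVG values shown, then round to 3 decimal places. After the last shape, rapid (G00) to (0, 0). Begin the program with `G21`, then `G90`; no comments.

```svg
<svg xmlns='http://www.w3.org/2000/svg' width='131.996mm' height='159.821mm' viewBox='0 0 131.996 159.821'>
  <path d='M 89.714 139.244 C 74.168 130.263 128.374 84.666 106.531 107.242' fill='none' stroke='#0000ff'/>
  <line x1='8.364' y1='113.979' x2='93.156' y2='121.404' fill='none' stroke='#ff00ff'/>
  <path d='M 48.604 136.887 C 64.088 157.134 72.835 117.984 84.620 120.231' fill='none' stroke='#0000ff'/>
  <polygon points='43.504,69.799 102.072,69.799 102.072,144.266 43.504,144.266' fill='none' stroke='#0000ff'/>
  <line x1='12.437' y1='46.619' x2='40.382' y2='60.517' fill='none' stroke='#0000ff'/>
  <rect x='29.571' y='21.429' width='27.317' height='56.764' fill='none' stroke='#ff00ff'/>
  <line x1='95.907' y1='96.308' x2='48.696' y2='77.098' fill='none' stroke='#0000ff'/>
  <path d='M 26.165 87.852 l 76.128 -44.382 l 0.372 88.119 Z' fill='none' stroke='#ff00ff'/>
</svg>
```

G21
G90
G00 X89.714 Y20.577
M4 S309
G1 X92.019 Y37.882 F3036
G1 X108.424 Y56.312
G1 X106.531 Y52.579
M5
G00 X8.364 Y45.842
M4 S766
G1 X93.156 Y38.417 F890
M5
G00 X48.604 Y22.934
M4 S309
G1 X62.204 Y18.753 F3036
G1 X73.486 Y31.771
G1 X84.620 Y39.590
M5
G00 X43.504 Y90.022
M4 S309
G1 X102.072 Y90.022 F3036
G1 X102.072 Y15.555
G1 X43.504 Y15.555
G1 X43.504 Y90.022
M5
G00 X12.437 Y113.202
M4 S309
G1 X40.382 Y99.304 F3036
M5
G00 X29.571 Y138.392
M4 S766
G1 X56.888 Y138.392 F890
G1 X56.888 Y81.628
G1 X29.571 Y81.628
G1 X29.571 Y138.392
M5
G00 X95.907 Y63.513
M4 S309
G1 X48.696 Y82.723 F3036
M5
G00 X26.165 Y71.969
M4 S766
G1 X102.293 Y116.351 F890
G1 X102.665 Y28.232
G1 X26.165 Y71.969
M5
G00 X0.000 Y0.000

Since the viewBox matches the mm dimensions, user units are millimetres directly. The only transform is the Y-flip y_m = 159.821 − y_svg.

Shape 1 is a cubic bezier drawn with `<path>`. Its stroke #0000ff means engrave at S309, F3036. After flipping Y the toolpath is (89.714,20.577) → (92.019,37.882) → (108.424,56.312) → (106.531,52.579).

Shape 2 is a line segment drawn with `<line>`. Its stroke #ff00ff means cut at S766, F890. After flipping Y the toolpath is (8.364,45.842) → (93.156,38.417).

Shape 3 is a cubic bezier drawn with `<path>`. Its stroke #0000ff means engrave at S309, F3036. After flipping Y the toolpath is (48.604,22.934) → (62.204,18.753) → (73.486,31.771) → (84.620,39.590).

Shape 4 is a rectangle drawn with `<polygon>`. Its stroke #0000ff means engrave at S309, F3036. After flipping Y the toolpath is (43.504,90.022) → (102.072,90.022) → (102.072,15.555) → (43.504,15.555) → (43.504,90.022), returning to the start.

Shape 5 is a line segment drawn with `<line>`. Its stroke #0000ff means engrave at S309, F3036. After flipping Y the toolpath is (12.437,113.202) → (40.382,99.304).

Shape 6 is a rectangle drawn with `<rect>`. Its stroke #ff00ff means cut at S766, F890. After flipping Y the toolpath is (29.571,138.392) → (56.888,138.392) → (56.888,81.628) → (29.571,81.628) → (29.571,138.392), returning to the start.

Shape 7 is a line segment drawn with `<line>`. Its stroke #0000ff means engrave at S309, F3036. After flipping Y the toolpath is (95.907,63.513) → (48.696,82.723).

Shape 8 is a regular polygon drawn with `<path>`. Its stroke #ff00ff means cut at S766, F890. After flipping Y the toolpath is (26.165,71.969) → (102.293,116.351) → (102.665,28.232) → (26.165,71.969), returning to the start.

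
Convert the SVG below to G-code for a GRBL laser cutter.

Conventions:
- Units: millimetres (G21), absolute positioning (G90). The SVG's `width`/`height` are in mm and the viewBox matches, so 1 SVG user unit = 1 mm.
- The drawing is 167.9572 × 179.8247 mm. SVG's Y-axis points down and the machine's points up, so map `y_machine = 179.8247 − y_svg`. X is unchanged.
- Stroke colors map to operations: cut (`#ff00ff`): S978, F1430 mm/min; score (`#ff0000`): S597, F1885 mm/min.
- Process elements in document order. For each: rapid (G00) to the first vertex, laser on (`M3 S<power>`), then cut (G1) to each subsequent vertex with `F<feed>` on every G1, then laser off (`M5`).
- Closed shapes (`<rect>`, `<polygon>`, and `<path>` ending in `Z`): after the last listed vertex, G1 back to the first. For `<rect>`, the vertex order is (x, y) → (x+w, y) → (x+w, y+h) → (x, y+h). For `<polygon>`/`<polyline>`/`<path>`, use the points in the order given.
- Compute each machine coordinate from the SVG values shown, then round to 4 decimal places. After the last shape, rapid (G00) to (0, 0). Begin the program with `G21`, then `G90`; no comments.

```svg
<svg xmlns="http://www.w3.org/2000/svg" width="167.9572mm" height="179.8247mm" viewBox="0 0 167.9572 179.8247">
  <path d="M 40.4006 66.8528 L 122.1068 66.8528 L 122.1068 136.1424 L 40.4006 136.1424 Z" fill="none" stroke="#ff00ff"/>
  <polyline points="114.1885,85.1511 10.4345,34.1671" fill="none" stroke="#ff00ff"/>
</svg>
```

viewBox `0 0 167.9572 179.8247` with mm width/height → 1 unit = 1 mm. Flip: y_m = 179.8247 − y_svg.

**Shape 1** — `<path>` rectangle, stroke `#ff00ff` → cut (S978, F1430). Machine vertices: (40.4006,112.9719) → (122.1068,112.9719) → (122.1068,43.6823) → (40.4006,43.6823) → (40.4006,112.9719). Closed: final G1 returns to the first vertex.

**Shape 2** — `<polyline>` line segment, stroke `#ff00ff` → cut (S978, F1430). Machine vertices: (114.1885,94.6736) → (10.4345,145.6576). Open path.

G21
G90
G00 X40.4006 Y112.9719
M3 S978
G1 X122.1068 Y112.9719 F1430
G1 X122.1068 Y43.6823 F1430
G1 X40.4006 Y43.6823 F1430
G1 X40.4006 Y112.9719 F1430
M5
G00 X114.1885 Y94.6736
M3 S978
G1 X10.4345 Y145.6576 F1430
M5
G00 X0.0000 Y0.0000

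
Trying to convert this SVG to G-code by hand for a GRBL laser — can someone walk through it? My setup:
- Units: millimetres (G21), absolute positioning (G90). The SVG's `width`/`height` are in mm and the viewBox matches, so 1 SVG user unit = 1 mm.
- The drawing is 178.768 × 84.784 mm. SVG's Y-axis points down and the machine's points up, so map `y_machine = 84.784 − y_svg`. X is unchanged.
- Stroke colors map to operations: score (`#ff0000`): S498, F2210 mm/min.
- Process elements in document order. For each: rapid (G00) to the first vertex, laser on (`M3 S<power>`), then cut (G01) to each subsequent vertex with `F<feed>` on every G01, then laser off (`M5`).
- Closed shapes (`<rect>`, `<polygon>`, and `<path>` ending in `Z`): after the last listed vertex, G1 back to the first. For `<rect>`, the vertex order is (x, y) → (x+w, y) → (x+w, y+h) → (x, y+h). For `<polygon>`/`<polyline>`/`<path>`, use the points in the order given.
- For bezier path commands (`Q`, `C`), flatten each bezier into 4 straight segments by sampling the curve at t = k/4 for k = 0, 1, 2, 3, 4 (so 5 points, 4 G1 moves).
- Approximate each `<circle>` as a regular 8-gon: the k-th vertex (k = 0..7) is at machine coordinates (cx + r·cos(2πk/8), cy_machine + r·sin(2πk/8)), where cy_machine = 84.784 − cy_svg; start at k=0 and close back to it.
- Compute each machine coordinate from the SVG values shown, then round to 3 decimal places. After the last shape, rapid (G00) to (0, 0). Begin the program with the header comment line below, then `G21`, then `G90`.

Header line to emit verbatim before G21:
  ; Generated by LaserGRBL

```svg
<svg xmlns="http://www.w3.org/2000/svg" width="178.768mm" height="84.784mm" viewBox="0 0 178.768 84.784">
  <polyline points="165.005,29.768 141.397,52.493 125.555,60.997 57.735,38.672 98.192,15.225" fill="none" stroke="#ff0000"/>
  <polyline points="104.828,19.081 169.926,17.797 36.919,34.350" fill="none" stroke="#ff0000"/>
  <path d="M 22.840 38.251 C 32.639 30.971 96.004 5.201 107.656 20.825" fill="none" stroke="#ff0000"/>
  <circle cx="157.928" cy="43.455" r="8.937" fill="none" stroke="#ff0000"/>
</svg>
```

; Generated by LaserGRBL
G21
G90
G00 X165.005 Y55.016
M3 S498
G01 X141.397 Y32.291 F2210
G01 X125.555 Y23.787 F2210
G01 X57.735 Y46.112 F2210
G01 X98.192 Y69.559 F2210
M5
G00 X104.828 Y65.703
M3 S498
G01 X169.926 Y66.987 F2210
G01 X36.919 Y50.434 F2210
M5
G00 X22.840 Y46.533
M3 S498
G01 X38.588 Y54.524 F2210
G01 X64.553 Y63.835 F2210
G01 X90.866 Y68.851 F2210
G01 X107.656 Y63.959 F2210
M5
G00 X166.865 Y41.329
M3 S498
G01 X164.247 Y47.648 F2210
G01 X157.928 Y50.266 F2210
G01 X151.609 Y47.648 F2210
G01 X148.991 Y41.329 F2210
G01 X151.609 Y35.010 F2210
G01 X157.928 Y32.392 F2210
G01 X164.247 Y35.010 F2210
G01 X166.865 Y41.329 F2210
M5
G00 X0.000 Y0.000

viewBox `0 0 178.768 84.784` with mm width/height → 1 unit = 1 mm. Flip: y_m = 84.784 − y_svg.

**Shape 1** — `<polyline>` open polyline, stroke `#ff0000` → score (S498, F2210). Machine vertices: (165.005,55.016) → (141.397,32.291) → (125.555,23.787) → (57.735,46.112) → (98.192,69.559). Open path.

**Shape 2** — `<polyline>` open polyline, stroke `#ff0000` → score (S498, F2210). Machine vertices: (104.828,65.703) → (169.926,66.987) → (36.919,50.434). Open path.

**Shape 3** — `<path>` cubic bezier, stroke `#ff0000` → score (S498, F2210). Control points (SVG): P0=(22.840,38.251), P1=(32.639,30.971), P2=(96.004,5.201), P3=(107.656,20.825); sampled at t=k/4. Machine vertices: (22.840,46.533) → (38.588,54.524) → (64.553,63.835) → (90.866,68.851) → (107.656,63.959). Open path.

**Shape 4** — `<circle>` circle, stroke `#ff0000` → score (S498, F2210). Machine vertices: (166.865,41.329) → (164.247,47.648) → (157.928,50.266) → (151.609,47.648) → (148.991,41.329) → (151.609,35.010) → (157.928,32.392) → (164.247,35.010) → (166.865,41.329). Closed: final G1 returns to the first vertex.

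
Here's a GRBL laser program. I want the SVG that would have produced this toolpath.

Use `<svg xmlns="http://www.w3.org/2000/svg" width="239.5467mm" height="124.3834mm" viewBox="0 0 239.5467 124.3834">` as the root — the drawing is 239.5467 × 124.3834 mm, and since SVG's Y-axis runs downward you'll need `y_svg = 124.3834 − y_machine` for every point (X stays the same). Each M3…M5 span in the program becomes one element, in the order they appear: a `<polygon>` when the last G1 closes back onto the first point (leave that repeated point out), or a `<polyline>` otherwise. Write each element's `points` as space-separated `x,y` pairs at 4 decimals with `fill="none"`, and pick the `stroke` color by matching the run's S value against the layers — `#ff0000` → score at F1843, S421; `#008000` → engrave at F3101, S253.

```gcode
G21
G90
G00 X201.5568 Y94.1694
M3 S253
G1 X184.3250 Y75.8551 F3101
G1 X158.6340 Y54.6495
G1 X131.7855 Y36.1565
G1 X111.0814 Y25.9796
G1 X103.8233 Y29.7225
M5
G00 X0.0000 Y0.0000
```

y_svg = 124.3834 − y_m. Every run uses S253, so all elements get stroke `#008000` (engrave).

[1] open run; points: 201.5568,30.2140 184.3250,48.5283 158.6340,69.7339 131.7855,88.2269 111.0814,98.4038 103.8233,94.6609

<svg xmlns="http://www.w3.org/2000/svg" width="239.5467mm" height="124.3834mm" viewBox="0 0 239.5467 124.3834">
  <polyline points="201.5568,30.2140 184.3250,48.5283 158.6340,69.7339 131.7855,88.2269 111.0814,98.4038 103.8233,94.6609" fill="none" stroke="#008000"/>
</svg>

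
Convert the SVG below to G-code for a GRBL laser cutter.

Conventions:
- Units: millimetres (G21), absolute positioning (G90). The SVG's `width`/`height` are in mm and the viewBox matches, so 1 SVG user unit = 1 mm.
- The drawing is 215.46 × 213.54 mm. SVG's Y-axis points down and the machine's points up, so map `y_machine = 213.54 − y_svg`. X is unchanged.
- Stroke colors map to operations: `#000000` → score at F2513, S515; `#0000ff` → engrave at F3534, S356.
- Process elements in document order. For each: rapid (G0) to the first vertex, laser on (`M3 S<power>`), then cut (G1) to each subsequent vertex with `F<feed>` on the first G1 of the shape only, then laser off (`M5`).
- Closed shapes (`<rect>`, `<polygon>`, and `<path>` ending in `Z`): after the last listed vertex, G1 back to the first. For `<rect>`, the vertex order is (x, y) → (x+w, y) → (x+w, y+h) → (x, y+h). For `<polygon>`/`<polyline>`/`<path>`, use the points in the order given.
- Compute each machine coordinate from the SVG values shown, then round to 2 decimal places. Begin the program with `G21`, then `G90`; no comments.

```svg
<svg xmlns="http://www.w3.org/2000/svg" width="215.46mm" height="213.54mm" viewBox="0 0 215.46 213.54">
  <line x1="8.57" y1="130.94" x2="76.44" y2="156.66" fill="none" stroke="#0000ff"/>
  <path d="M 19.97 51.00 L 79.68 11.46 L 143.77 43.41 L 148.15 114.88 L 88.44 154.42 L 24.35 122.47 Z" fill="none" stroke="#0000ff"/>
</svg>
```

viewBox `0 0 215.46 213.54` with mm width/height → 1 unit = 1 mm. Flip: y_m = 213.54 − y_svg.

**Shape 1** — `<line>` line segment, stroke `#0000ff` → engrave (S356, F3534). Machine vertices: (8.57,82.60) → (76.44,56.88). Open path.

**Shape 2** — `<path>` regular polygon, stroke `#0000ff` → engrave (S356, F3534). Machine vertices: (19.97,162.54) → (79.68,202.08) → (143.77,170.13) → (148.15,98.66) → (88.44,59.12) → (24.35,91.07) → (19.97,162.54). Closed: final G1 returns to the first vertex.

G21
G90
G0 X8.57 Y82.60
M3 S356
G1 X76.44 Y56.88 F3534
M5
G0 X19.97 Y162.54
M3 S356
G1 X79.68 Y202.08 F3534
G1 X143.77 Y170.13
G1 X148.15 Y98.66
G1 X88.44 Y59.12
G1 X24.35 Y91.07
G1 X19.97 Y162.54
M5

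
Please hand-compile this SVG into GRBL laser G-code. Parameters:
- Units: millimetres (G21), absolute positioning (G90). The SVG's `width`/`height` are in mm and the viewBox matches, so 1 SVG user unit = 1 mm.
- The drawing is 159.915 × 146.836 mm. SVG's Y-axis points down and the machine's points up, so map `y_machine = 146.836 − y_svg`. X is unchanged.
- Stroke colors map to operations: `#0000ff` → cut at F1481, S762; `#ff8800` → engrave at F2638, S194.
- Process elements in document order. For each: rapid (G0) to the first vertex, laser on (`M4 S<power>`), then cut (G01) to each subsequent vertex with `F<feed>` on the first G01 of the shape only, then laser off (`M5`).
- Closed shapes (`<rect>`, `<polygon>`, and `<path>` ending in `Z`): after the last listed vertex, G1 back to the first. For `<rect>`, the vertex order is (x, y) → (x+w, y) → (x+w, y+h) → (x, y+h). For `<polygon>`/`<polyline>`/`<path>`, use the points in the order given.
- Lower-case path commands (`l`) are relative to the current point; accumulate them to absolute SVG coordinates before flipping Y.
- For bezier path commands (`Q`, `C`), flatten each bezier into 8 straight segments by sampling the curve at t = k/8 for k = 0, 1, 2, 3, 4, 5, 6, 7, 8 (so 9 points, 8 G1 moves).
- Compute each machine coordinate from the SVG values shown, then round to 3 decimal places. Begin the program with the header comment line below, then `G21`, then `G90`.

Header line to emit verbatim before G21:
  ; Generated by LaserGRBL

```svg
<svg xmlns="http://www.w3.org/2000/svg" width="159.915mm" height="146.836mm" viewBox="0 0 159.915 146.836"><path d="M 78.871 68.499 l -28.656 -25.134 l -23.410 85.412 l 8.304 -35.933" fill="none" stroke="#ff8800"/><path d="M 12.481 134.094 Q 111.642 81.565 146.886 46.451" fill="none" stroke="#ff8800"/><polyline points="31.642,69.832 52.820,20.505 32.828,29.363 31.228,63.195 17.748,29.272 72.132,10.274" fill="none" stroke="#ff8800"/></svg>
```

; Generated by LaserGRBL
G21
G90
G0 X78.871 Y78.337
M4 S194
G01 X50.215 Y103.471 F2638
G01 X26.805 Y18.059
G01 X35.109 Y53.992
M5
G0 X12.481 Y12.742
M4 S194
G01 X36.273 Y25.602 F2638
G01 X58.067 Y37.918
G01 X77.863 Y49.690
G01 X95.663 Y60.917
G01 X111.465 Y71.601
G01 X125.269 Y81.740
G01 X137.076 Y91.334
G01 X146.886 Y100.385
M5
G0 X31.642 Y77.004
M4 S194
G01 X52.820 Y126.331 F2638
G01 X32.828 Y117.473
G01 X31.228 Y83.641
G01 X17.748 Y117.564
G01 X72.132 Y136.562
M5

viewBox `0 0 159.915 146.836` with mm width/height → 1 unit = 1 mm. Flip: y_m = 146.836 − y_svg.

**Shape 1** — `<path>` open polyline, stroke `#ff8800` → engrave (S194, F2638). Machine vertices: (78.871,78.337) → (50.215,103.471) → (26.805,18.059) → (35.109,53.992). Open path.

**Shape 2** — `<path>` quadratic bezier, stroke `#ff8800` → engrave (S194, F2638). Control points (SVG): P0=(12.481,134.094), P1=(111.642,81.565), P2=(146.886,46.451); sampled at t=k/8. Machine vertices: (12.481,12.742) → (36.273,25.602) → (58.067,37.918) → (77.863,49.690) → (95.663,60.917) → (111.465,71.601) → (125.269,81.740) → (137.076,91.334) → (146.886,100.385). Open path.

**Shape 3** — `<polyline>` open polyline, stroke `#ff8800` → engrave (S194, F2638). Machine vertices: (31.642,77.004) → (52.820,126.331) → (32.828,117.473) → (31.228,83.641) → (17.748,117.564) → (72.132,136.562). Open path.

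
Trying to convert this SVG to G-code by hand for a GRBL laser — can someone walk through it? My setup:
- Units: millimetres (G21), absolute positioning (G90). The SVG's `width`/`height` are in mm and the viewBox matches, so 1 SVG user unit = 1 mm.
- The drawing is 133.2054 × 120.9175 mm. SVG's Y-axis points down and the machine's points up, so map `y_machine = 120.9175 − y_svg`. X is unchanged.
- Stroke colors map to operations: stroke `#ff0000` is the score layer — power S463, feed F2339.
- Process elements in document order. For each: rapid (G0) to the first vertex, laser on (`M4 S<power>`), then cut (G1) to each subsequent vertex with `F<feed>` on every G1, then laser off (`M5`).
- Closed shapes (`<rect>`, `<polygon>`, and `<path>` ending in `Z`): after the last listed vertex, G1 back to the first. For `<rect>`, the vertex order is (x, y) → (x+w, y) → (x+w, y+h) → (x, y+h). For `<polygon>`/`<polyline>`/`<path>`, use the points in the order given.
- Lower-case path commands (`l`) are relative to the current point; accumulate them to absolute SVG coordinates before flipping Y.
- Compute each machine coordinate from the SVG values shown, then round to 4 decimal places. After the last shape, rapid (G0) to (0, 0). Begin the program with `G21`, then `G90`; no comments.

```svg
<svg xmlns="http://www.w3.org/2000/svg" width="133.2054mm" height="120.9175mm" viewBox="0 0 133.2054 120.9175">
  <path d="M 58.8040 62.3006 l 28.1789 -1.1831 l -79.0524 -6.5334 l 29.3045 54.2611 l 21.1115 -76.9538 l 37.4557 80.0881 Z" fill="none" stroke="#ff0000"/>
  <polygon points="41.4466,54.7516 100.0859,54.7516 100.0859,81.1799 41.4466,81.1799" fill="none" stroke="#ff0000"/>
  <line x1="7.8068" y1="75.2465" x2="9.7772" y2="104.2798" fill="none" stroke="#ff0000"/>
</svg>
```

G21
G90
G0 X58.8040 Y58.6169
M4 S463
G1 X86.9829 Y59.8000 F2339
G1 X7.9305 Y66.3334 F2339
G1 X37.2350 Y12.0723 F2339
G1 X58.3465 Y89.0261 F2339
G1 X95.8022 Y8.9380 F2339
G1 X58.8040 Y58.6169 F2339
M5
G0 X41.4466 Y66.1659
M4 S463
G1 X100.0859 Y66.1659 F2339
G1 X100.0859 Y39.7376 F2339
G1 X41.4466 Y39.7376 F2339
G1 X41.4466 Y66.1659 F2339
M5
G0 X7.8068 Y45.6710
M4 S463
G1 X9.7772 Y16.6377 F2339
M5
G0 X0.0000 Y0.0000

Since the viewBox matches the mm dimensions, user units are millimetres directly. The only transform is the Y-flip y_m = 120.9175 − y_svg.

Shape 1 is a closed polygon drawn with `<path>`. Its stroke #ff0000 means score at S463, F2339. After flipping Y the toolpath is (58.8040,58.6169) → (86.9829,59.8000) → (7.9305,66.3334) → (37.2350,12.0723) → (58.3465,89.0261) → (95.8022,8.9380) → (58.8040,58.6169), returning to the start.

Shape 2 is a rectangle drawn with `<polygon>`. Its stroke #ff0000 means score at S463, F2339. After flipping Y the toolpath is (41.4466,66.1659) → (100.0859,66.1659) → (100.0859,39.7376) → (41.4466,39.7376) → (41.4466,66.1659), returning to the start.

Shape 3 is a line segment drawn with `<line>`. Its stroke #ff0000 means score at S463, F2339. After flipping Y the toolpath is (7.8068,45.6710) → (9.7772,16.6377).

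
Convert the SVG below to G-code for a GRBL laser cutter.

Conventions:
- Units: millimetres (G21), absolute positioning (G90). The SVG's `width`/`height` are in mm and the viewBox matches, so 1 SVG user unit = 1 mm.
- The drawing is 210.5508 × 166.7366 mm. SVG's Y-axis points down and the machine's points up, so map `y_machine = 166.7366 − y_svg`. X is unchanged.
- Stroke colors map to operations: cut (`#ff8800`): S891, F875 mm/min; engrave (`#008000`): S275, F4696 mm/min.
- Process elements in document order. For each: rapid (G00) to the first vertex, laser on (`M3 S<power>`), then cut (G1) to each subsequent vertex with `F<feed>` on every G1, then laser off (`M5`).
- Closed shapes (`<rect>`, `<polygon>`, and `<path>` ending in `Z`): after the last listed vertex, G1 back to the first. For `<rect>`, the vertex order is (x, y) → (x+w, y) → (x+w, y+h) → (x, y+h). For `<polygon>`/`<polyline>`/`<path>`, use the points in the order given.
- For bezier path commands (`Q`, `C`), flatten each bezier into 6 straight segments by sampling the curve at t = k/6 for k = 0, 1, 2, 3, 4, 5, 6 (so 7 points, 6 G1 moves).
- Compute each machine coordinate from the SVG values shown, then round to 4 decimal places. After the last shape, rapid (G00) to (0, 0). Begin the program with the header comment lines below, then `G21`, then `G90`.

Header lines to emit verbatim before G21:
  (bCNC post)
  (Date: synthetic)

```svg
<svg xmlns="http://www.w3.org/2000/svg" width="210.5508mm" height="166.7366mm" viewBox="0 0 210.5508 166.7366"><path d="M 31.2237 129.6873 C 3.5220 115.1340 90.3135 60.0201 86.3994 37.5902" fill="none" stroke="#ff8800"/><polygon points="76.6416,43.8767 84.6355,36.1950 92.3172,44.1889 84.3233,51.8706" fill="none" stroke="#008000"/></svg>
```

(bCNC post)
(Date: synthetic)
G21
G90
G00 X31.2237 Y37.0493
M3 S891
G1 X25.9640 Y47.3669 F875
G1 X34.0864 Y62.4100 F875
G1 X49.8912 Y80.1441 F875
G1 X67.6783 Y98.5346 F875
G1 X81.7476 Y115.5469 F875
G1 X86.3994 Y129.1464 F875
M5
G00 X76.6416 Y122.8599
M3 S275
G1 X84.6355 Y130.5416 F4696
G1 X92.3172 Y122.5477 F4696
G1 X84.3233 Y114.8660 F4696
G1 X76.6416 Y122.8599 F4696
M5
G00 X0.0000 Y0.0000

Since the viewBox matches the mm dimensions, user units are millimetres directly. The only transform is the Y-flip y_m = 166.7366 − y_svg.

Shape 1 is a cubic bezier drawn with `<path>`. Its stroke #ff8800 means cut at S891, F875. After flipping Y the toolpath is (31.2237,37.0493) → (25.9640,47.3669) → (34.0864,62.4100) → (49.8912,80.1441) → (67.6783,98.5346) → (81.7476,115.5469) → (86.3994,129.1464).

Shape 2 is a regular polygon drawn with `<polygon>`. Its stroke #008000 means engrave at S275, F4696. After flipping Y the toolpath is (76.6416,122.8599) → (84.6355,130.5416) → (92.3172,122.5477) → (84.3233,114.8660) → (76.6416,122.8599), returning to the start.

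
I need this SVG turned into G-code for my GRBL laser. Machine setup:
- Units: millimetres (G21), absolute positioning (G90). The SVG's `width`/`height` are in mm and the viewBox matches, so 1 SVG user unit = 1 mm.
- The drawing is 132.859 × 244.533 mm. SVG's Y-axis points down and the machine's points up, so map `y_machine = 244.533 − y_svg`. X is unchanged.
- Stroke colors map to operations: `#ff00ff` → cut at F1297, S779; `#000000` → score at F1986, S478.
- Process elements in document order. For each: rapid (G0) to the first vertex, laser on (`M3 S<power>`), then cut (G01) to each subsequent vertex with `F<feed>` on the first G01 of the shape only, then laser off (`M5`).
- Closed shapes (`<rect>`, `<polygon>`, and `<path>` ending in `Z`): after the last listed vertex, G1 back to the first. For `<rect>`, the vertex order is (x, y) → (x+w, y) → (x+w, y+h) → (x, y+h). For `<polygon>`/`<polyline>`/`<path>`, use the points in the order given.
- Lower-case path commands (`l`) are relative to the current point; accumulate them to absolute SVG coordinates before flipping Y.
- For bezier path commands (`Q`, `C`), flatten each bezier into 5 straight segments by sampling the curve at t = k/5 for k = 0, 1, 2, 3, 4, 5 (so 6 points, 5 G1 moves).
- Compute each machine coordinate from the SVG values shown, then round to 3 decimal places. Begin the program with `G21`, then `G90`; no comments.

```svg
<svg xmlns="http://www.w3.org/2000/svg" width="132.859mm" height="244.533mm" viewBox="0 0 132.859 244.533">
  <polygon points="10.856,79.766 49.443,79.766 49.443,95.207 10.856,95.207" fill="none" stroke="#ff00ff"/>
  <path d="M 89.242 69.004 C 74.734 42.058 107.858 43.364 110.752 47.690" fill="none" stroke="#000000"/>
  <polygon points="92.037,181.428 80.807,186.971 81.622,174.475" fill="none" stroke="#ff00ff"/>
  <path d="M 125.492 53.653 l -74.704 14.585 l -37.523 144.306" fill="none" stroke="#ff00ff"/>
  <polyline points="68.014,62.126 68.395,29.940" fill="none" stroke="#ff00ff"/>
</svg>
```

Since the viewBox matches the mm dimensions, user units are millimetres directly. The only transform is the Y-flip y_m = 244.533 − y_svg.

Shape 1 is a rectangle drawn with `<polygon>`. Its stroke #ff00ff means cut at S779, F1297. After flipping Y the toolpath is (10.856,164.767) → (49.443,164.767) → (49.443,149.326) → (10.856,149.326) → (10.856,164.767), returning to the start.

Shape 2 is a cubic bezier drawn with `<path>`. Its stroke #000000 means score at S478, F1986. After flipping Y the toolpath is (89.242,175.529) → (85.630,188.508) → (89.713,195.918) → (97.752,198.970) → (106.011,198.874) → (110.752,196.843).

Shape 3 is a regular polygon drawn with `<polygon>`. Its stroke #ff00ff means cut at S779, F1297. After flipping Y the toolpath is (92.037,63.105) → (80.807,57.562) → (81.622,70.058) → (92.037,63.105), returning to the start.

Shape 4 is a open polyline drawn with `<path>`. Its stroke #ff00ff means cut at S779, F1297. After flipping Y the toolpath is (125.492,190.880) → (50.788,176.295) → (13.265,31.989).

Shape 5 is a line segment drawn with `<polyline>`. Its stroke #ff00ff means cut at S779, F1297. After flipping Y the toolpath is (68.014,182.407) → (68.395,214.593).

G21
G90
G0 X10.856 Y164.767
M3 S779
G01 X49.443 Y164.767 F1297
G01 X49.443 Y149.326
G01 X10.856 Y149.326
G01 X10.856 Y164.767
M5
G0 X89.242 Y175.529
M3 S478
G01 X85.630 Y188.508 F1986
G01 X89.713 Y195.918
G01 X97.752 Y198.970
G01 X106.011 Y198.874
G01 X110.752 Y196.843
M5
G0 X92.037 Y63.105
M3 S779
G01 X80.807 Y57.562 F1297
G01 X81.622 Y70.058
G01 X92.037 Y63.105
M5
G0 X125.492 Y190.880
M3 S779
G01 X50.788 Y176.295 F1297
G01 X13.265 Y31.989
M5
G0 X68.014 Y182.407
M3 S779
G01 X68.395 Y214.593 F1297
M5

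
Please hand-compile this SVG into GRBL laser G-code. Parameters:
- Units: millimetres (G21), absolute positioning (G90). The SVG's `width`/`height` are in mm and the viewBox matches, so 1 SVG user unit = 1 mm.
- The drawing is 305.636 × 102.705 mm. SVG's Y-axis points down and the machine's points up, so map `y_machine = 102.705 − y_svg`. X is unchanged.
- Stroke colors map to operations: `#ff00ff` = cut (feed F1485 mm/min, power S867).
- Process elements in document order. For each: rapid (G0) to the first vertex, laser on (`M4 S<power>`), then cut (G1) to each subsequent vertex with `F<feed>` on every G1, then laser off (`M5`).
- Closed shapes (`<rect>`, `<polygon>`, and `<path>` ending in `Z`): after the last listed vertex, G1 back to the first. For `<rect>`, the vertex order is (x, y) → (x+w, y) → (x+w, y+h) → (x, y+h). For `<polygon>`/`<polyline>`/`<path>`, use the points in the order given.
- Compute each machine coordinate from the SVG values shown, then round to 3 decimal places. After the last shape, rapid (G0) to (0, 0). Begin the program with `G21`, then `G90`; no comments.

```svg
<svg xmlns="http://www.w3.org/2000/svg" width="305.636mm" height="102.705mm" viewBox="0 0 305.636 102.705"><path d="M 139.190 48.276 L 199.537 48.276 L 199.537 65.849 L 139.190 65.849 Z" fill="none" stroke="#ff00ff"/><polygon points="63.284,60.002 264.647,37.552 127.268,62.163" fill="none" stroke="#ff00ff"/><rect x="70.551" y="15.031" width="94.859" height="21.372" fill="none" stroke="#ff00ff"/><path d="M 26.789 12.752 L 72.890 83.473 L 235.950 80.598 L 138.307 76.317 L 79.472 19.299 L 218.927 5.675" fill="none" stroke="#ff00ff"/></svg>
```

G21
G90
G0 X139.190 Y54.429
M4 S867
G1 X199.537 Y54.429 F1485
G1 X199.537 Y36.856 F1485
G1 X139.190 Y36.856 F1485
G1 X139.190 Y54.429 F1485
M5
G0 X63.284 Y42.703
M4 S867
G1 X264.647 Y65.153 F1485
G1 X127.268 Y40.542 F1485
G1 X63.284 Y42.703 F1485
M5
G0 X70.551 Y87.674
M4 S867
G1 X165.410 Y87.674 F1485
G1 X165.410 Y66.302 F1485
G1 X70.551 Y66.302 F1485
G1 X70.551 Y87.674 F1485
M5
G0 X26.789 Y89.953
M4 S867
G1 X72.890 Y19.232 F1485
G1 X235.950 Y22.107 F1485
G1 X138.307 Y26.388 F1485
G1 X79.472 Y83.406 F1485
G1 X218.927 Y97.030 F1485
M5
G0 X0.000 Y0.000

Since the viewBox matches the mm dimensions, user units are millimetres directly. The only transform is the Y-flip y_m = 102.705 − y_svg.

Shape 1 is a rectangle drawn with `<path>`. Its stroke #ff00ff means cut at S867, F1485. After flipping Y the toolpath is (139.190,54.429) → (199.537,54.429) → (199.537,36.856) → (139.190,36.856) → (139.190,54.429), returning to the start.

Shape 2 is a closed polygon drawn with `<polygon>`. Its stroke #ff00ff means cut at S867, F1485. After flipping Y the toolpath is (63.284,42.703) → (264.647,65.153) → (127.268,40.542) → (63.284,42.703), returning to the start.

Shape 3 is a rectangle drawn with `<rect>`. Its stroke #ff00ff means cut at S867, F1485. After flipping Y the toolpath is (70.551,87.674) → (165.410,87.674) → (165.410,66.302) → (70.551,66.302) → (70.551,87.674), returning to the start.

Shape 4 is a open polyline drawn with `<path>`. Its stroke #ff00ff means cut at S867, F1485. After flipping Y the toolpath is (26.789,89.953) → (72.890,19.232) → (235.950,22.107) → (138.307,26.388) → (79.472,83.406) → (218.927,97.030).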